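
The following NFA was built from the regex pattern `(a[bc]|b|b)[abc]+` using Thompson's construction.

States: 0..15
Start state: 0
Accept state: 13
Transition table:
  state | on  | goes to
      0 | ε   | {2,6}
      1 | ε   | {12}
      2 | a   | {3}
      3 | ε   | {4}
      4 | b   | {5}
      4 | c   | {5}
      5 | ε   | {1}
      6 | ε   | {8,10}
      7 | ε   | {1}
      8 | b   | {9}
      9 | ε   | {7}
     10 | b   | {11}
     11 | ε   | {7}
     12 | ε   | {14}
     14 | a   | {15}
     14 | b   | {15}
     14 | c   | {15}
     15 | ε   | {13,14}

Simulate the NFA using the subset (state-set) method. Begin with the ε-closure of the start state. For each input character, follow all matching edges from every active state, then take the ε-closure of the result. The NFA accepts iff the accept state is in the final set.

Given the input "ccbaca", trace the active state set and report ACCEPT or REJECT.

S₀ = ε-closure({0}) = {0,2,6,8,10}
'c' @ 1: {}  — dead — no transitions
rest 'cbaca' ignored (set empty)
end set {} — state 13 not in

Answer: REJECT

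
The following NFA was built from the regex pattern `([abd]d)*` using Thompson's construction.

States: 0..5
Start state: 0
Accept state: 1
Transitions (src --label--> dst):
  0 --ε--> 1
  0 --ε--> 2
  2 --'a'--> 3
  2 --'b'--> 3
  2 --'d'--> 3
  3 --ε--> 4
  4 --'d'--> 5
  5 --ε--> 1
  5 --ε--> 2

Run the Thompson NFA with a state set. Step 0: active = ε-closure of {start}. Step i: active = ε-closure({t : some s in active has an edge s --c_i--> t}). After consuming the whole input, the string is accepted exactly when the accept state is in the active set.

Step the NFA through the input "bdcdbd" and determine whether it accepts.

Answer: REJECT

Steps:
initial (ε-close {0}): {0,1,2}
'b' @ 1: {3,4}
'd' @ 2: {1,2,5}  (accept∈set)
'c' @ 3: {}  — state set empty
rest 'dbd' ignored (set empty)
end set {} — state 1 not in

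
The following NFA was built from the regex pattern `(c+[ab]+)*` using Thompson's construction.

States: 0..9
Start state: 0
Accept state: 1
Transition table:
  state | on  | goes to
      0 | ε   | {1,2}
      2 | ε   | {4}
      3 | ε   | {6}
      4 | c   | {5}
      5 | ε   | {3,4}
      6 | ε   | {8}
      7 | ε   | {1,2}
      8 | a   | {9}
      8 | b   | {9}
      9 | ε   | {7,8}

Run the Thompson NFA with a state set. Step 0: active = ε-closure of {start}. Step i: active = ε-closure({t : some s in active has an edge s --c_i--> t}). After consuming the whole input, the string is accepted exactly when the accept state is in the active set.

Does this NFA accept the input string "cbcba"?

S₀ = ε-closure({0}) = {0,1,2,4}
'c' @ 1: {3,4,5,6,8}
'b' @ 2: {1,2,4,7,8,9}  (accept∈set)
'c' @ 3: {3,4,5,6,8}
'b' @ 4: {1,2,4,7,8,9}  (accept∈set)
'a' @ 5: {1,2,4,7,8,9}  (accept∈set)
end set {1,2,4,7,8,9} — state 1 in

Answer: ACCEPT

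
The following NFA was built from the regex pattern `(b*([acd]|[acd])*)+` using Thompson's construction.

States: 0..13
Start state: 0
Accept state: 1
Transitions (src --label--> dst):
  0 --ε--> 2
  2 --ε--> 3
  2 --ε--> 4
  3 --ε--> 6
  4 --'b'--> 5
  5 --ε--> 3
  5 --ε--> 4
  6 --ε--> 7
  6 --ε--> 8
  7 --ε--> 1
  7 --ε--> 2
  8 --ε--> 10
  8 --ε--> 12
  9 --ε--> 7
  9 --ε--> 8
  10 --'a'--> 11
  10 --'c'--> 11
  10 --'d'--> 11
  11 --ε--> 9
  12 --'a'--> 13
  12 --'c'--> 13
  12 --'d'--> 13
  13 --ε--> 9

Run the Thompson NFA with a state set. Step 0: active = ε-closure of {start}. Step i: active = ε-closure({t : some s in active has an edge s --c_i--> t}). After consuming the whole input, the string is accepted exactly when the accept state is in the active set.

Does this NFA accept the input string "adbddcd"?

Answer: ACCEPT

Trace:
initial (ε-close {0}): {0,1,2,3,4,6,7,8,10,12}
'a' @ 1: {1,2,3,4,6,7,8,9,10,11,12,13}  [accepting]
'd' @ 2: {1,2,3,4,6,7,8,9,10,11,12,13}  [accepting]
'b' @ 3: {1,2,3,4,5,6,7,8,10,12}  [accepting]
'd' @ 4: {1,2,3,4,6,7,8,9,10,11,12,13}  [accepting]
'd' @ 5: {1,2,3,4,6,7,8,9,10,11,12,13}  [accepting]
'c' @ 6: {1,2,3,4,6,7,8,9,10,11,12,13}  [accepting]
'd' @ 7: {1,2,3,4,6,7,8,9,10,11,12,13}  [accepting]
end set {1,2,3,4,6,7,8,9,10,11,12,13} — state 1 in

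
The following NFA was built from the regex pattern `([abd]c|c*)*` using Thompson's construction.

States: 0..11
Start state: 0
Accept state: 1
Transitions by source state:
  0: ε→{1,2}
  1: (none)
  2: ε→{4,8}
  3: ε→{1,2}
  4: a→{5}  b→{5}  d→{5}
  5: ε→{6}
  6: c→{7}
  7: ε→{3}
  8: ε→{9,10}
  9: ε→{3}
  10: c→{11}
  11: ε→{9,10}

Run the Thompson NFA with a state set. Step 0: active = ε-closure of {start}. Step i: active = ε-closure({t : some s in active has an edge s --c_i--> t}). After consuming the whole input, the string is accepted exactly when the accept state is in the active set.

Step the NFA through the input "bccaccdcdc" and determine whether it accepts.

Answer: ACCEPT

Trace:
initial (ε-close {0}): {0,1,2,3,4,8,9,10}
'b' @ 1: {5,6}
'c' @ 2: {1,2,3,4,7,8,9,10}  [accepting]
'c' @ 3: {1,2,3,4,8,9,10,11}  [accepting]
'a' @ 4: {5,6}
'c' @ 5: {1,2,3,4,7,8,9,10}  [accepting]
'c' @ 6: {1,2,3,4,8,9,10,11}  [accepting]
'd' @ 7: {5,6}
'c' @ 8: {1,2,3,4,7,8,9,10}  [accepting]
'd' @ 9: {5,6}
'c' @ 10: {1,2,3,4,7,8,9,10}  [accepting]
end set {1,2,3,4,7,8,9,10} — state 1 in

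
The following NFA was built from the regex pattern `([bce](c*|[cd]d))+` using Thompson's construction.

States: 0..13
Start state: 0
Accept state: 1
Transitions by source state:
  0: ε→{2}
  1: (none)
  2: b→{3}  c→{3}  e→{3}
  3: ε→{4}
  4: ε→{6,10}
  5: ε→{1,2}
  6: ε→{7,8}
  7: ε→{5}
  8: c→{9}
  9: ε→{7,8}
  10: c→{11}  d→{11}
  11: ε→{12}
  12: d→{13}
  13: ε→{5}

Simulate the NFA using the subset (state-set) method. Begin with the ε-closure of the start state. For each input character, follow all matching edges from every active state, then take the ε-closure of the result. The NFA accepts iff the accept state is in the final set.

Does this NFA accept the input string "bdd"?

Answer: ACCEPT

Trace:
initial (ε-close {0}): {0,2}
'b' @ 1: {1,2,3,4,5,6,7,8,10}  (accept∈set)
'd' @ 2: {11,12}
'd' @ 3: {1,2,5,13}  (accept∈set)
end set {1,2,5,13} — state 1 in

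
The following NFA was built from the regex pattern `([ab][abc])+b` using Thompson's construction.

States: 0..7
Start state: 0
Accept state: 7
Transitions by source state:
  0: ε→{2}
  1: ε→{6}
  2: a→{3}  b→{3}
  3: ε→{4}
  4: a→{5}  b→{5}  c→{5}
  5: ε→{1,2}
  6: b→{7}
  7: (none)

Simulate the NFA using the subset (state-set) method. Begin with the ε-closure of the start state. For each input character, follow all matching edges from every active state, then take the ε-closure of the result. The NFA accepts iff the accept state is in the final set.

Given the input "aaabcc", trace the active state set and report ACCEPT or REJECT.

Answer: REJECT

Derivation:
initial (ε-close {0}): {0,2}
'a' @ 1: {3,4}
'a' @ 2: {1,2,5,6}
'a' @ 3: {3,4}
'b' @ 4: {1,2,5,6}
'c' @ 5: {}  — state set empty
rest 'c' ignored (set empty)
final: {}; accept 7 not in set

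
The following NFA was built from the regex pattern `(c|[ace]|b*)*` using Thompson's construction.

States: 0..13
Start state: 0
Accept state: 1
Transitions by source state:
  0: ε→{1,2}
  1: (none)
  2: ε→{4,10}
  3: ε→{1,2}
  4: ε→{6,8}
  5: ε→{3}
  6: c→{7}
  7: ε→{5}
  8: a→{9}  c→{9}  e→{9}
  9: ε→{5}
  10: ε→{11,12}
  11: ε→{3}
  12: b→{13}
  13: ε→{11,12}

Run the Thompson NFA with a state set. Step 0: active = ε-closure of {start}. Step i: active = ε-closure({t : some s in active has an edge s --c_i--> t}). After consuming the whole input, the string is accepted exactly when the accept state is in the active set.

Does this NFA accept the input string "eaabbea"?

Answer: ACCEPT

Derivation:
start: ε-closure({0}) = {0,1,2,3,4,6,8,10,11,12}
'e' @ 1: {1,2,3,4,5,6,8,9,10,11,12}  ✓accept
'a' @ 2: {1,2,3,4,5,6,8,9,10,11,12}  ✓accept
'a' @ 3: {1,2,3,4,5,6,8,9,10,11,12}  ✓accept
'b' @ 4: {1,2,3,4,6,8,10,11,12,13}  ✓accept
'b' @ 5: {1,2,3,4,6,8,10,11,12,13}  ✓accept
'e' @ 6: {1,2,3,4,5,6,8,9,10,11,12}  ✓accept
'a' @ 7: {1,2,3,4,5,6,8,9,10,11,12}  ✓accept
after full input: {1,2,3,4,5,6,8,9,10,11,12}  (accept=1 in)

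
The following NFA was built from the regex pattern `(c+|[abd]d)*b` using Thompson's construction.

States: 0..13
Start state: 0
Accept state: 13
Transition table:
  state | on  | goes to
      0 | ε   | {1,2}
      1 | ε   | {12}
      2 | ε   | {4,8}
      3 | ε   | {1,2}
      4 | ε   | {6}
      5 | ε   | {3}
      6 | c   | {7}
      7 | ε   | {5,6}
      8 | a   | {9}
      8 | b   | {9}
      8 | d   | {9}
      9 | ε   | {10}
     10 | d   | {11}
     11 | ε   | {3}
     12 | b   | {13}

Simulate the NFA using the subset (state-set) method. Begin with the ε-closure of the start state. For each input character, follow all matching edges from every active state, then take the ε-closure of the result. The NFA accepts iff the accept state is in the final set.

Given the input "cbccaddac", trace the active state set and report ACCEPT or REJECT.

Answer: REJECT

Trace:
start: ε-closure({0}) = {0,1,2,4,6,8,12}
'c' @ 1: {1,2,3,4,5,6,7,8,12}
'b' @ 2: {9,10,13}  ✓accept
'c' @ 3: {}  — dead — no transitions
rest 'caddac' ignored (set empty)
final: {}; accept 13 not in set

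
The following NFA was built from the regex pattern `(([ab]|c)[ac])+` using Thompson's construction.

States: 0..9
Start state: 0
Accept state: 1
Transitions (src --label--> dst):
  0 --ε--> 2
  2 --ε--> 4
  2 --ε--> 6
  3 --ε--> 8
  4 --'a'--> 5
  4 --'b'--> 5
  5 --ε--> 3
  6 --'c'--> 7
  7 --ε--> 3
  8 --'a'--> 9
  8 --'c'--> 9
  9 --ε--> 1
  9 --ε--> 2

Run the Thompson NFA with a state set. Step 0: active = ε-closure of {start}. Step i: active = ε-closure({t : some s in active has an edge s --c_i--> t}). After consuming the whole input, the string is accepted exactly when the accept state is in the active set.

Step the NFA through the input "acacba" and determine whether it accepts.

S₀ = ε-closure({0}) = {0,2,4,6}
'a' @ 1: {3,5,8}
'c' @ 2: {1,2,4,6,9}  ✓accept
'a' @ 3: {3,5,8}
'c' @ 4: {1,2,4,6,9}  ✓accept
'b' @ 5: {3,5,8}
'a' @ 6: {1,2,4,6,9}  ✓accept
final: {1,2,4,6,9}; accept 1 in set

Answer: ACCEPT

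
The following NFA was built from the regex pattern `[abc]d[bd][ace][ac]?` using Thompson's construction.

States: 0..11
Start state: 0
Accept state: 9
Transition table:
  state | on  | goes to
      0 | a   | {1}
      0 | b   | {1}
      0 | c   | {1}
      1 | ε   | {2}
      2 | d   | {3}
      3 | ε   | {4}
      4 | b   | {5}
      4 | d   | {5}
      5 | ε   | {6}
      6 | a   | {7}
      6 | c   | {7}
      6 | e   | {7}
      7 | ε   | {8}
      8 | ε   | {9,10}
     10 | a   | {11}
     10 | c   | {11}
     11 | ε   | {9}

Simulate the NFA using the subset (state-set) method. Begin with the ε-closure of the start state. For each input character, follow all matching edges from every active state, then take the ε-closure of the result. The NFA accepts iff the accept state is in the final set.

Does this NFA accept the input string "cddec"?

Answer: ACCEPT

Steps:
start: ε-closure({0}) = {0}
'c' @ 1: {1,2}
'd' @ 2: {3,4}
'd' @ 3: {5,6}
'e' @ 4: {7,8,9,10}  ✓accept
'c' @ 5: {9,11}  ✓accept
after full input: {9,11}  (accept=9 in)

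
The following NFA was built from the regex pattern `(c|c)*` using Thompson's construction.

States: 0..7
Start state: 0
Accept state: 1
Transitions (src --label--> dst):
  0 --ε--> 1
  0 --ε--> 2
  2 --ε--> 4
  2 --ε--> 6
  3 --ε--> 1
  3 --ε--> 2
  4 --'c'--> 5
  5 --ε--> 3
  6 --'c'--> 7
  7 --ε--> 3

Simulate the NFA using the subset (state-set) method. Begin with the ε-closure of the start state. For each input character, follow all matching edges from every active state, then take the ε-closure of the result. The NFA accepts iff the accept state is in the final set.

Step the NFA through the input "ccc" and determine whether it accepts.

start: ε-closure({0}) = {0,1,2,4,6}
'c' @ 1: {1,2,3,4,5,6,7}  [accepting]
'c' @ 2: {1,2,3,4,5,6,7}  [accepting]
'c' @ 3: {1,2,3,4,5,6,7}  [accepting]
end set {1,2,3,4,5,6,7} — state 1 in

Answer: ACCEPT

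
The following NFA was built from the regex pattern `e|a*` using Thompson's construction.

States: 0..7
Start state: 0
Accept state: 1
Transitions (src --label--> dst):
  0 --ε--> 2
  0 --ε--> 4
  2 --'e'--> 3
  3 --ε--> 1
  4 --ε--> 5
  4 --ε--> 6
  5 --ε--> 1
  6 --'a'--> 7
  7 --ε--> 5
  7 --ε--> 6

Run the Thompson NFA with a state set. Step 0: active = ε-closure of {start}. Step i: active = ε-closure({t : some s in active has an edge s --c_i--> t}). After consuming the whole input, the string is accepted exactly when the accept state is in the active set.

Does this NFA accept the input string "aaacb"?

S₀ = ε-closure({0}) = {0,1,2,4,5,6}
'a' @ 1: {1,5,6,7}  [accepting]
'a' @ 2: {1,5,6,7}  [accepting]
'a' @ 3: {1,5,6,7}  [accepting]
'c' @ 4: {}  — dead — no transitions
rest 'b' ignored (set empty)
final: {}; accept 1 not in set

Answer: REJECT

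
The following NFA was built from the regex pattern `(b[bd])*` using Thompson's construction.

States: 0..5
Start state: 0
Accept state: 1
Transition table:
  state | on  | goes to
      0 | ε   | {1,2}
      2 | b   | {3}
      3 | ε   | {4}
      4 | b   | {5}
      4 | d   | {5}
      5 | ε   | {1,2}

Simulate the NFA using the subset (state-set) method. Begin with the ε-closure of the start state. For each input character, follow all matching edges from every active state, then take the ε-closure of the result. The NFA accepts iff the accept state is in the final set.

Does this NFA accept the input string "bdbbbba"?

Answer: REJECT

Derivation:
start: ε-closure({0}) = {0,1,2}
'b' @ 1: {3,4}
'd' @ 2: {1,2,5}  ✓accept
'b' @ 3: {3,4}
'b' @ 4: {1,2,5}  ✓accept
'b' @ 5: {3,4}
'b' @ 6: {1,2,5}  ✓accept
'a' @ 7: {}  — state set empty
end set {} — state 1 not in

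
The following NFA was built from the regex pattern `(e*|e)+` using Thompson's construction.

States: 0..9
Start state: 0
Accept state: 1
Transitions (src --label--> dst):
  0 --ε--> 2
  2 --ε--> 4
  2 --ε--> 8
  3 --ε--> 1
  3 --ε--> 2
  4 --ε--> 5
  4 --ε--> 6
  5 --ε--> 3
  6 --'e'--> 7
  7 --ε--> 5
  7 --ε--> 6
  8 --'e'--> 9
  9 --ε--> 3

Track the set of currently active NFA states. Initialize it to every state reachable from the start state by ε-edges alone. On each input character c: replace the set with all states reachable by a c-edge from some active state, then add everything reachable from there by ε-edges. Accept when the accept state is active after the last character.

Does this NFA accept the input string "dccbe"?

Answer: REJECT

Derivation:
initial (ε-close {0}): {0,1,2,3,4,5,6,8}
'd' @ 1: {}  — no active states
rest 'ccbe' ignored (set empty)
final: {}; accept 1 not in set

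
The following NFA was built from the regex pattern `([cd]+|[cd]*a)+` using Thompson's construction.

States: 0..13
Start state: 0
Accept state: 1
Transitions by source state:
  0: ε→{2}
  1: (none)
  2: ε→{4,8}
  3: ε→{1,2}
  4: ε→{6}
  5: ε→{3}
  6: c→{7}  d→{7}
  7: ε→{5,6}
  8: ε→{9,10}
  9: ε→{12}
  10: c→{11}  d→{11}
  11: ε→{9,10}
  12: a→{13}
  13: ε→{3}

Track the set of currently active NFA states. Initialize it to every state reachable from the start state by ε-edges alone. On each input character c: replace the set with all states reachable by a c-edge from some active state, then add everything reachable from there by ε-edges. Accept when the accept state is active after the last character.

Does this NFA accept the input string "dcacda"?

S₀ = ε-closure({0}) = {0,2,4,6,8,9,10,12}
'd' @ 1: {1,2,3,4,5,6,7,8,9,10,11,12}  ✓accept
'c' @ 2: {1,2,3,4,5,6,7,8,9,10,11,12}  ✓accept
'a' @ 3: {1,2,3,4,6,8,9,10,12,13}  ✓accept
'c' @ 4: {1,2,3,4,5,6,7,8,9,10,11,12}  ✓accept
'd' @ 5: {1,2,3,4,5,6,7,8,9,10,11,12}  ✓accept
'a' @ 6: {1,2,3,4,6,8,9,10,12,13}  ✓accept
end set {1,2,3,4,6,8,9,10,12,13} — state 1 in

Answer: ACCEPT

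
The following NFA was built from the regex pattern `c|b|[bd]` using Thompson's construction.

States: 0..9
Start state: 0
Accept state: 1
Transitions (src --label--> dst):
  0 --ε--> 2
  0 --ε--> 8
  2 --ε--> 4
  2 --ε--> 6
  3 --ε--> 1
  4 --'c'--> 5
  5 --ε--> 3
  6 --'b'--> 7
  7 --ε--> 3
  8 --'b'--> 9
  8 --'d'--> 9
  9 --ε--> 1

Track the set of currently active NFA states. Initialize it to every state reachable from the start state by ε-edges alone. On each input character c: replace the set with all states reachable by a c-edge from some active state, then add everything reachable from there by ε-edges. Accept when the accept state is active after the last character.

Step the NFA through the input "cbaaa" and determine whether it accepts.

Answer: REJECT

Steps:
initial (ε-close {0}): {0,2,4,6,8}
'c' @ 1: {1,3,5}  [accepting]
'b' @ 2: {}  — dead — no transitions
rest 'aaa' ignored (set empty)
final: {}; accept 1 not in set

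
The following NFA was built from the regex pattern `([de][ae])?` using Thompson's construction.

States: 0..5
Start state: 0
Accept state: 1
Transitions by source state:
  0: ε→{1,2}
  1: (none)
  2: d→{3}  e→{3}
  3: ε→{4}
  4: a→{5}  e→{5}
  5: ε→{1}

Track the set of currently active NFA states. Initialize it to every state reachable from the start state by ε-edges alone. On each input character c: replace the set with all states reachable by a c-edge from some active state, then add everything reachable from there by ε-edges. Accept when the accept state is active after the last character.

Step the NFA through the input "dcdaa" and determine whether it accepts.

Answer: REJECT

Derivation:
S₀ = ε-closure({0}) = {0,1,2}
'd' @ 1: {3,4}
'c' @ 2: {}  — state set empty
rest 'daa' ignored (set empty)
end set {} — state 1 not in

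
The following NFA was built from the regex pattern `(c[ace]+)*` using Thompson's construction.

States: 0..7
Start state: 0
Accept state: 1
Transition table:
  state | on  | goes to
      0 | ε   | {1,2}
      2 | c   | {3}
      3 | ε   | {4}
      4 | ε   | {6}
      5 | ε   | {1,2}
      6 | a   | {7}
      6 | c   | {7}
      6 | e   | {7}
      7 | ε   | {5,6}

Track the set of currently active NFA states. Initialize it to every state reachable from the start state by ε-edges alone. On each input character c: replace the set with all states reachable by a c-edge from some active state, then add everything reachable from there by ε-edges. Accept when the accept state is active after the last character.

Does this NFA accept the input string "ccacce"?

initial (ε-close {0}): {0,1,2}
'c' @ 1: {3,4,6}
'c' @ 2: {1,2,5,6,7}  (accept∈set)
'a' @ 3: {1,2,5,6,7}  (accept∈set)
'c' @ 4: {1,2,3,4,5,6,7}  (accept∈set)
'c' @ 5: {1,2,3,4,5,6,7}  (accept∈set)
'e' @ 6: {1,2,5,6,7}  (accept∈set)
end set {1,2,5,6,7} — state 1 in

Answer: ACCEPT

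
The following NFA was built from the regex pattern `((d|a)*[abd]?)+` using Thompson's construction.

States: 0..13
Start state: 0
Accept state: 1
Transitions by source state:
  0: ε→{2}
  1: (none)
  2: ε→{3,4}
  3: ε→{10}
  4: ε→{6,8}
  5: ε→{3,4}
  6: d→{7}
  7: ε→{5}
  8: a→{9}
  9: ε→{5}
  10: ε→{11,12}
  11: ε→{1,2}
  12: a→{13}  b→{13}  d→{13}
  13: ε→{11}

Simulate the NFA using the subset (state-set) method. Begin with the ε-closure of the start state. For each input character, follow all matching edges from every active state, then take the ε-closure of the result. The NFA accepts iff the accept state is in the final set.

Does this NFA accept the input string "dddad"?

start: ε-closure({0}) = {0,1,2,3,4,6,8,10,11,12}
'd' @ 1: {1,2,3,4,5,6,7,8,10,11,12,13}  [accepting]
'd' @ 2: {1,2,3,4,5,6,7,8,10,11,12,13}  [accepting]
'd' @ 3: {1,2,3,4,5,6,7,8,10,11,12,13}  [accepting]
'a' @ 4: {1,2,3,4,5,6,8,9,10,11,12,13}  [accepting]
'd' @ 5: {1,2,3,4,5,6,7,8,10,11,12,13}  [accepting]
after full input: {1,2,3,4,5,6,7,8,10,11,12,13}  (accept=1 in)

Answer: ACCEPT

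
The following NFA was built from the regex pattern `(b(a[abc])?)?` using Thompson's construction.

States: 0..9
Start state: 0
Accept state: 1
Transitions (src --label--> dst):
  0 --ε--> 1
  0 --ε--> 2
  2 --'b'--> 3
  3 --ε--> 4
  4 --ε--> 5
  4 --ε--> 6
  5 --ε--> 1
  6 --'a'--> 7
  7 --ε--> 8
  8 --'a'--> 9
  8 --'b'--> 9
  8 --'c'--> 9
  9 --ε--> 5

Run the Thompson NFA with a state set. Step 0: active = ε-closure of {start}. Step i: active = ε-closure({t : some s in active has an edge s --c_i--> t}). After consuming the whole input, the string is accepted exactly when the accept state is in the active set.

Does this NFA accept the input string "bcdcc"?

Answer: REJECT

Steps:
S₀ = ε-closure({0}) = {0,1,2}
'b' @ 1: {1,3,4,5,6}  ✓accept
'c' @ 2: {}  — dead — no transitions
rest 'dcc' ignored (set empty)
final: {}; accept 1 not in set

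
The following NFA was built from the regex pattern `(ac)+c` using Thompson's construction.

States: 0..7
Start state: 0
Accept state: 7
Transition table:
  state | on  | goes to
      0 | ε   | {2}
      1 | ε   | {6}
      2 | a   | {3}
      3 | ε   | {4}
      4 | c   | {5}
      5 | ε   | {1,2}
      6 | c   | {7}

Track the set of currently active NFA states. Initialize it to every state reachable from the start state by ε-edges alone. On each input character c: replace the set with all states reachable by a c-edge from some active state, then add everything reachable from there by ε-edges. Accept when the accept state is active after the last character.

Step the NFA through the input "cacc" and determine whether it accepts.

Answer: REJECT

Derivation:
S₀ = ε-closure({0}) = {0,2}
'c' @ 1: {}  — dead — no transitions
rest 'acc' ignored (set empty)
after full input: {}  (accept=7 not in)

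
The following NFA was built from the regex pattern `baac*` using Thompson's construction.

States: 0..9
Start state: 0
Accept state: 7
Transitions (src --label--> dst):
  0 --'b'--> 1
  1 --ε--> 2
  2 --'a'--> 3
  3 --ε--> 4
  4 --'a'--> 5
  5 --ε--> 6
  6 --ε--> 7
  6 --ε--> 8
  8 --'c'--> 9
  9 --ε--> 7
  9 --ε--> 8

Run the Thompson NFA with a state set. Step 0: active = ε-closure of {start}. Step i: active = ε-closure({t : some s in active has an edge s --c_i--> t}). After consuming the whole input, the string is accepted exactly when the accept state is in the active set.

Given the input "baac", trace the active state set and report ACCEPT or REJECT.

start: ε-closure({0}) = {0}
'b' @ 1: {1,2}
'a' @ 2: {3,4}
'a' @ 3: {5,6,7,8}  ✓accept
'c' @ 4: {7,8,9}  ✓accept
final: {7,8,9}; accept 7 in set

Answer: ACCEPT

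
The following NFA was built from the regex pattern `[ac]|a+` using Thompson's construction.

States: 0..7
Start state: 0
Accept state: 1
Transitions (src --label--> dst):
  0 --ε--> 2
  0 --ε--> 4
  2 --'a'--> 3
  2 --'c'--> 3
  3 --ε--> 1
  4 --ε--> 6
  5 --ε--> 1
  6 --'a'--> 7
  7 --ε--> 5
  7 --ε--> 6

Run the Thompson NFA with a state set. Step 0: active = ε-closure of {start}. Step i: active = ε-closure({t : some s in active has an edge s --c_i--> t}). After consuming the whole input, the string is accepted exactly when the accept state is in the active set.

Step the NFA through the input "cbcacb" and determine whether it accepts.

Answer: REJECT

Derivation:
start: ε-closure({0}) = {0,2,4,6}
'c' @ 1: {1,3}  [accepting]
'b' @ 2: {}  — state set empty
rest 'cacb' ignored (set empty)
after full input: {}  (accept=1 not in)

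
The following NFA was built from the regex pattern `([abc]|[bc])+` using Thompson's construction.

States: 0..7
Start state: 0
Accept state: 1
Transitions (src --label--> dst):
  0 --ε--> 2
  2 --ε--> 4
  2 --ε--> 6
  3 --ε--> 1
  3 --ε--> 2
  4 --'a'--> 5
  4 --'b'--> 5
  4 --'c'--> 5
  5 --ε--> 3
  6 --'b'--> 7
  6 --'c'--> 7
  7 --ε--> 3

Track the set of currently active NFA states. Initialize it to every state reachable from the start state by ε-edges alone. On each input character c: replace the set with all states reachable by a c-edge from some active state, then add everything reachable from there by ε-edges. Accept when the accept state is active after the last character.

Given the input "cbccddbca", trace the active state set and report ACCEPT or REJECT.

Answer: REJECT

Trace:
S₀ = ε-closure({0}) = {0,2,4,6}
'c' @ 1: {1,2,3,4,5,6,7}  (accept∈set)
'b' @ 2: {1,2,3,4,5,6,7}  (accept∈set)
'c' @ 3: {1,2,3,4,5,6,7}  (accept∈set)
'c' @ 4: {1,2,3,4,5,6,7}  (accept∈set)
'd' @ 5: {}  — no active states
rest 'dbca' ignored (set empty)
end set {} — state 1 not in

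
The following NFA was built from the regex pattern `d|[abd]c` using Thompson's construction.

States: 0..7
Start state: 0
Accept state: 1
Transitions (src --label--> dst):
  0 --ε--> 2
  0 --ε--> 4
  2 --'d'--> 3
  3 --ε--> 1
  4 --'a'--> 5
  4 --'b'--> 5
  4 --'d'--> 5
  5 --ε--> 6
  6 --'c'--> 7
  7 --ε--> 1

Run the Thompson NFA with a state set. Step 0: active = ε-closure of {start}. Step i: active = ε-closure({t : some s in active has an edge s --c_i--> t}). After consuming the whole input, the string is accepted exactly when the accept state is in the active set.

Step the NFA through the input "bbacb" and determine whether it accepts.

S₀ = ε-closure({0}) = {0,2,4}
'b' @ 1: {5,6}
'b' @ 2: {}  — no active states
rest 'acb' ignored (set empty)
end set {} — state 1 not in

Answer: REJECT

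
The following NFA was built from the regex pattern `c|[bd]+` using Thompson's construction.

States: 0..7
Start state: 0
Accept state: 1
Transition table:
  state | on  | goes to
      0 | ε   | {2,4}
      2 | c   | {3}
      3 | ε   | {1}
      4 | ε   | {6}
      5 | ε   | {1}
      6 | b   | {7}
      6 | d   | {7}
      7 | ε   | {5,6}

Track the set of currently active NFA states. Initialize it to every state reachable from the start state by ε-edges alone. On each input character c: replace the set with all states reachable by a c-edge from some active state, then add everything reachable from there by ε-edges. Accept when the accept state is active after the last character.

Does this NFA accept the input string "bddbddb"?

initial (ε-close {0}): {0,2,4,6}
'b' @ 1: {1,5,6,7}  [accepting]
'd' @ 2: {1,5,6,7}  [accepting]
'd' @ 3: {1,5,6,7}  [accepting]
'b' @ 4: {1,5,6,7}  [accepting]
'd' @ 5: {1,5,6,7}  [accepting]
'd' @ 6: {1,5,6,7}  [accepting]
'b' @ 7: {1,5,6,7}  [accepting]
end set {1,5,6,7} — state 1 in

Answer: ACCEPT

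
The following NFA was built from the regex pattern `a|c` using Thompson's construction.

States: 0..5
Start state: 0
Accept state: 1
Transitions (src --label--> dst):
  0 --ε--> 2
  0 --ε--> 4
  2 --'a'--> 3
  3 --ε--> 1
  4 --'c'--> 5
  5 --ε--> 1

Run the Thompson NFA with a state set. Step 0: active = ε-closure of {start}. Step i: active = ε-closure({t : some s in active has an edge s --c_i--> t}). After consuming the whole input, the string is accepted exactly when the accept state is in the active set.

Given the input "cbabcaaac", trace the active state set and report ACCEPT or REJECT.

Answer: REJECT

Trace:
initial (ε-close {0}): {0,2,4}
'c' @ 1: {1,5}  (accept∈set)
'b' @ 2: {}  — dead — no transitions
rest 'abcaaac' ignored (set empty)
after full input: {}  (accept=1 not in)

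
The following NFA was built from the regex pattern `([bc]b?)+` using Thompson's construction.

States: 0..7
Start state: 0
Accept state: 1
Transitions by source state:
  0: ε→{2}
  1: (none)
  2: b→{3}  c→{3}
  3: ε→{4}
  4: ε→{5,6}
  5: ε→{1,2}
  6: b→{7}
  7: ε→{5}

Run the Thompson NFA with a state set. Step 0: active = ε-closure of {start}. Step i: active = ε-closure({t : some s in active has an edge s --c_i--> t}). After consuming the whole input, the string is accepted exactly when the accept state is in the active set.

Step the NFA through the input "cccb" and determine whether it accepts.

Answer: ACCEPT

Derivation:
start: ε-closure({0}) = {0,2}
'c' @ 1: {1,2,3,4,5,6}  [accepting]
'c' @ 2: {1,2,3,4,5,6}  [accepting]
'c' @ 3: {1,2,3,4,5,6}  [accepting]
'b' @ 4: {1,2,3,4,5,6,7}  [accepting]
final: {1,2,3,4,5,6,7}; accept 1 in set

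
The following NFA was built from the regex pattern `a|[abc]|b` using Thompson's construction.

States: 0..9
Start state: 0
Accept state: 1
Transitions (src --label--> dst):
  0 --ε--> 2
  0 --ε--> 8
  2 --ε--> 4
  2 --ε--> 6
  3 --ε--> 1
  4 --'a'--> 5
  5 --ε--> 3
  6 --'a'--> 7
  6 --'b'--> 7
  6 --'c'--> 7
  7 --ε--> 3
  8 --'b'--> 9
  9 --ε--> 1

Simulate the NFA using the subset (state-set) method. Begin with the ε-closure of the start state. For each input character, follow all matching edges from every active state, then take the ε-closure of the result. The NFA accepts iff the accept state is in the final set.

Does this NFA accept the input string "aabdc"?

Answer: REJECT

Steps:
initial (ε-close {0}): {0,2,4,6,8}
'a' @ 1: {1,3,5,7}  (accept∈set)
'a' @ 2: {}  — state set empty
rest 'bdc' ignored (set empty)
end set {} — state 1 not in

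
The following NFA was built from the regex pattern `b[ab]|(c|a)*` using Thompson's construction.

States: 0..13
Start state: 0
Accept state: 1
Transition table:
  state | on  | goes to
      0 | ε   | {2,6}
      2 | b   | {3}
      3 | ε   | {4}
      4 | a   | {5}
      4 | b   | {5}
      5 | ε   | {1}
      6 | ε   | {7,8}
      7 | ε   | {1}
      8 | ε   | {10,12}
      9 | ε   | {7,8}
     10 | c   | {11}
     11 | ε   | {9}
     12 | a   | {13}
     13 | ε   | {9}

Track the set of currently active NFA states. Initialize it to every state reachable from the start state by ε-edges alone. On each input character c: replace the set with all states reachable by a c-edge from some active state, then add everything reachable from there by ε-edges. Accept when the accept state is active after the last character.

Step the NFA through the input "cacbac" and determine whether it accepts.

initial (ε-close {0}): {0,1,2,6,7,8,10,12}
'c' @ 1: {1,7,8,9,10,11,12}  (accept∈set)
'a' @ 2: {1,7,8,9,10,12,13}  (accept∈set)
'c' @ 3: {1,7,8,9,10,11,12}  (accept∈set)
'b' @ 4: {}  — state set empty
rest 'ac' ignored (set empty)
after full input: {}  (accept=1 not in)

Answer: REJECT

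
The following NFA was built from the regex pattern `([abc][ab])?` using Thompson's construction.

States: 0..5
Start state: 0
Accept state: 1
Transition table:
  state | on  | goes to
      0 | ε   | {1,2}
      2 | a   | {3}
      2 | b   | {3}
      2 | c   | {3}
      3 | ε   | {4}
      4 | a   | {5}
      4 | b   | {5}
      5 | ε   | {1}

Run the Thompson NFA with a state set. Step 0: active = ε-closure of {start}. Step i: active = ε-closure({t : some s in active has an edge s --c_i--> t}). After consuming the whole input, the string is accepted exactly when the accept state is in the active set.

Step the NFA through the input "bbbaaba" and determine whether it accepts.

S₀ = ε-closure({0}) = {0,1,2}
'b' @ 1: {3,4}
'b' @ 2: {1,5}  (accept∈set)
'b' @ 3: {}  — state set empty
rest 'aaba' ignored (set empty)
final: {}; accept 1 not in set

Answer: REJECT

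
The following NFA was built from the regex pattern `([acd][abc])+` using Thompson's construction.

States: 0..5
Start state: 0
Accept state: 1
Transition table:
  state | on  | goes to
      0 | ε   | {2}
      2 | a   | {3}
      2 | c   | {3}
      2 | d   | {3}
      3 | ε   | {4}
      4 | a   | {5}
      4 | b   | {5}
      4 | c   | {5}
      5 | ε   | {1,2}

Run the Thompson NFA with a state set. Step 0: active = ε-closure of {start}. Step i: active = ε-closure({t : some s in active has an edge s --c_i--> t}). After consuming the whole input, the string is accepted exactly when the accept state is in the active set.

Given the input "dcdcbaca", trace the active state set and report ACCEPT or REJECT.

Answer: REJECT

Steps:
S₀ = ε-closure({0}) = {0,2}
'd' @ 1: {3,4}
'c' @ 2: {1,2,5}  (accept∈set)
'd' @ 3: {3,4}
'c' @ 4: {1,2,5}  (accept∈set)
'b' @ 5: {}  — no active states
rest 'aca' ignored (set empty)
final: {}; accept 1 not in set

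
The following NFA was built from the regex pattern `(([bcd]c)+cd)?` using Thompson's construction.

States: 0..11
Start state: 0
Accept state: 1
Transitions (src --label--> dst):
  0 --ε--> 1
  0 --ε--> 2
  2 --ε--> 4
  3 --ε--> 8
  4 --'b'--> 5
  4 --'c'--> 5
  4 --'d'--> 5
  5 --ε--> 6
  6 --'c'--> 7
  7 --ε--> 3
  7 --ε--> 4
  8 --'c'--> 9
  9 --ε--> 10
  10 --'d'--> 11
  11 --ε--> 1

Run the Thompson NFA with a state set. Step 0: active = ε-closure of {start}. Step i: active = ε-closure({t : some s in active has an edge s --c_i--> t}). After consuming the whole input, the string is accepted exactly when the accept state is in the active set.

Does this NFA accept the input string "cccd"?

Answer: ACCEPT

Steps:
start: ε-closure({0}) = {0,1,2,4}
'c' @ 1: {5,6}
'c' @ 2: {3,4,7,8}
'c' @ 3: {5,6,9,10}
'd' @ 4: {1,11}  (accept∈set)
final: {1,11}; accept 1 in set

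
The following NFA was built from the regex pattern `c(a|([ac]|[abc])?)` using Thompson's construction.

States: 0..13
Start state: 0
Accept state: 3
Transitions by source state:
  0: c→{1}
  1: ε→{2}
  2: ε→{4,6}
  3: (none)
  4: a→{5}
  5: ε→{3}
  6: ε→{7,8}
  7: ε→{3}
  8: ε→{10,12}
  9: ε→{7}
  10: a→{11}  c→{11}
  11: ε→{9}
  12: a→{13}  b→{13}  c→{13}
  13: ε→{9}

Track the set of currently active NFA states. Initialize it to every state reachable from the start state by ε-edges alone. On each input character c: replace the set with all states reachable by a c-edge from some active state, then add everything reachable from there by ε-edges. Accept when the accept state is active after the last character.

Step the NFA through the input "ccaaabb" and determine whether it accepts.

Answer: REJECT

Trace:
initial (ε-close {0}): {0}
'c' @ 1: {1,2,3,4,6,7,8,10,12}  (accept∈set)
'c' @ 2: {3,7,9,11,13}  (accept∈set)
'a' @ 3: {}  — dead — no transitions
rest 'aabb' ignored (set empty)
final: {}; accept 3 not in set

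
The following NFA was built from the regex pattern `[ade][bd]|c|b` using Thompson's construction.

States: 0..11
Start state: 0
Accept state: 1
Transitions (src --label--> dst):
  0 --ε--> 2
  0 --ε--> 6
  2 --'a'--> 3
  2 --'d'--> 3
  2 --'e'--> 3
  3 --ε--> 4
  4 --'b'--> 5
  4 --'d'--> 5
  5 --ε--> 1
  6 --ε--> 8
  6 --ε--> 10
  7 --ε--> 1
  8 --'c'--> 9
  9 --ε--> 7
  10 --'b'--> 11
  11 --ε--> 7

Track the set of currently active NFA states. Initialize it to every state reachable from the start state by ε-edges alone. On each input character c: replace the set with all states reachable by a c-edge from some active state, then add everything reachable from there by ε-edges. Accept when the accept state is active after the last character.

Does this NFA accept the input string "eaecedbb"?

Answer: REJECT

Steps:
initial (ε-close {0}): {0,2,6,8,10}
'e' @ 1: {3,4}
'a' @ 2: {}  — state set empty
rest 'ecedbb' ignored (set empty)
after full input: {}  (accept=1 not in)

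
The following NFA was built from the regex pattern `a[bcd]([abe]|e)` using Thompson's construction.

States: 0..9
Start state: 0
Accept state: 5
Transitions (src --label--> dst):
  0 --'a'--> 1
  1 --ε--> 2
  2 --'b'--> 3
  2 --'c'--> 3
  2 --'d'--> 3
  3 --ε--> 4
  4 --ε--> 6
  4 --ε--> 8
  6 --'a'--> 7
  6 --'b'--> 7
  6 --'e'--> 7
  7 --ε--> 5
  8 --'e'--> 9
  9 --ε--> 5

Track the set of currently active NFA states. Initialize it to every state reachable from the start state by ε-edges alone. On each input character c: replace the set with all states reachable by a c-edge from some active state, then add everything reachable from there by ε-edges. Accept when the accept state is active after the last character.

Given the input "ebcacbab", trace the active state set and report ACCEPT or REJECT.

Answer: REJECT

Trace:
S₀ = ε-closure({0}) = {0}
'e' @ 1: {}  — no active states
rest 'bcacbab' ignored (set empty)
final: {}; accept 5 not in set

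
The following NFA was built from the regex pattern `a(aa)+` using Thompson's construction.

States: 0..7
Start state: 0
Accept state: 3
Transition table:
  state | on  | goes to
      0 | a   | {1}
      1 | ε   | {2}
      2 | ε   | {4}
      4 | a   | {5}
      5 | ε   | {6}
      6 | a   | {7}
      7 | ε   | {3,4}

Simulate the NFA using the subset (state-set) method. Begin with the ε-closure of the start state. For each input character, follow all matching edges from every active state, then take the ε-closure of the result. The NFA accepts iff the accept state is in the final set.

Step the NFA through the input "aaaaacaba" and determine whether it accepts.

S₀ = ε-closure({0}) = {0}
'a' @ 1: {1,2,4}
'a' @ 2: {5,6}
'a' @ 3: {3,4,7}  (accept∈set)
'a' @ 4: {5,6}
'a' @ 5: {3,4,7}  (accept∈set)
'c' @ 6: {}  — state set empty
rest 'aba' ignored (set empty)
final: {}; accept 3 not in set

Answer: REJECT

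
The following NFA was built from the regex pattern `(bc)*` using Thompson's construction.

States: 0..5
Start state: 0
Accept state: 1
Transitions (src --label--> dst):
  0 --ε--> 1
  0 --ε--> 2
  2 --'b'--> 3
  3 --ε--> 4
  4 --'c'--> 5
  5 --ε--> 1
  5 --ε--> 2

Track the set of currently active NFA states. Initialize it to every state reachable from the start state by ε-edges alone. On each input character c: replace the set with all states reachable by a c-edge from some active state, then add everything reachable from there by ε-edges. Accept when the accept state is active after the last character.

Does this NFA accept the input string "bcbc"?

start: ε-closure({0}) = {0,1,2}
'b' @ 1: {3,4}
'c' @ 2: {1,2,5}  [accepting]
'b' @ 3: {3,4}
'c' @ 4: {1,2,5}  [accepting]
final: {1,2,5}; accept 1 in set

Answer: ACCEPT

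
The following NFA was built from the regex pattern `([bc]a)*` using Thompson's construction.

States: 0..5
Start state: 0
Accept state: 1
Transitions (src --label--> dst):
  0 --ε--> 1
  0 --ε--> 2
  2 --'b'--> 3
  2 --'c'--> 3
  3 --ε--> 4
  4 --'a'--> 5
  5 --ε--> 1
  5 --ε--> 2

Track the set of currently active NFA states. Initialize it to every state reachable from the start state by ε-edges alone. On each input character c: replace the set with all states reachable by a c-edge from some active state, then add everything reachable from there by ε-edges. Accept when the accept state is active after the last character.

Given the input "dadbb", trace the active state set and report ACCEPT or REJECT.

start: ε-closure({0}) = {0,1,2}
'd' @ 1: {}  — state set empty
rest 'adbb' ignored (set empty)
end set {} — state 1 not in

Answer: REJECT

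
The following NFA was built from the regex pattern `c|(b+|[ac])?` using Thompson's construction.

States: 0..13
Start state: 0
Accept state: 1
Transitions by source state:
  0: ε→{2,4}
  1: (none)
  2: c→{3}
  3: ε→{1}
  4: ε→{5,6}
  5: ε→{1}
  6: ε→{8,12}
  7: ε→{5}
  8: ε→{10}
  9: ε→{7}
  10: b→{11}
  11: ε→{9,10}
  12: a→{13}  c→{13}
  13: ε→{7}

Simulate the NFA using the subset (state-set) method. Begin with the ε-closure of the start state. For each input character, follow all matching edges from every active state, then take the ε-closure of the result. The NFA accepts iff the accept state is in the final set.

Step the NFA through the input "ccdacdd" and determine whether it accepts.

start: ε-closure({0}) = {0,1,2,4,5,6,8,10,12}
'c' @ 1: {1,3,5,7,13}  (accept∈set)
'c' @ 2: {}  — dead — no transitions
rest 'dacdd' ignored (set empty)
after full input: {}  (accept=1 not in)

Answer: REJECT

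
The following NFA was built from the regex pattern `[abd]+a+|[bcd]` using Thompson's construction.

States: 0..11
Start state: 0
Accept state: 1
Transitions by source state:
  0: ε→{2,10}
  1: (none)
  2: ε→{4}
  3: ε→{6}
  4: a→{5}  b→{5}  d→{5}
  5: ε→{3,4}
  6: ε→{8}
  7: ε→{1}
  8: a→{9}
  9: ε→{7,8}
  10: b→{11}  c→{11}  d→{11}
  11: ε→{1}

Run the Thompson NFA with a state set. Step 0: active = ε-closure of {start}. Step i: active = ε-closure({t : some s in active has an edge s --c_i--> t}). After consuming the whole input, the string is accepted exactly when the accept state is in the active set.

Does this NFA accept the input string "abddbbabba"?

Answer: ACCEPT

Derivation:
initial (ε-close {0}): {0,2,4,10}
'a' @ 1: {3,4,5,6,8}
'b' @ 2: {3,4,5,6,8}
'd' @ 3: {3,4,5,6,8}
'd' @ 4: {3,4,5,6,8}
'b' @ 5: {3,4,5,6,8}
'b' @ 6: {3,4,5,6,8}
'a' @ 7: {1,3,4,5,6,7,8,9}  ✓accept
'b' @ 8: {3,4,5,6,8}
'b' @ 9: {3,4,5,6,8}
'a' @ 10: {1,3,4,5,6,7,8,9}  ✓accept
final: {1,3,4,5,6,7,8,9}; accept 1 in set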